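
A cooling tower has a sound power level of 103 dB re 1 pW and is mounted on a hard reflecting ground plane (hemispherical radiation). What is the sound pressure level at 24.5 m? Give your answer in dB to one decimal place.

67.2 dB

L_p = L_w − 10·log₁₀(2π·r²) with r = 24.5 m.
2π·r² = 3771 m², 10·log₁₀ of that is 35.765 dB.
L_p = 103 − 35.765 = 67.23 dB.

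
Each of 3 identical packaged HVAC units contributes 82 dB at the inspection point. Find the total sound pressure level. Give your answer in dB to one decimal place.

With 3 equal, uncorrelated contributions the intensity is 3× that of one unit, giving a rise of 10·log₁₀ 3.
L_total = 82 + 10·log₁₀(3) = 82 + 4.771 = 86.77 dB.

86.8 dB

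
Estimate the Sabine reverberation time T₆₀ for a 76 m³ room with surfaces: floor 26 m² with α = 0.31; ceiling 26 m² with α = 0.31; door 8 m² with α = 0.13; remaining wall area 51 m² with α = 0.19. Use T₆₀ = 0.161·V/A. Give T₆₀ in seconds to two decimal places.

0.46 s

A = Σ Sᵢαᵢ = 26·0.31 + 26·0.31 + 8·0.13 + 51·0.19 = 26.85 m².
T₆₀ = 0.161·V/A = 0.161·76/26.85 = 0.456 s.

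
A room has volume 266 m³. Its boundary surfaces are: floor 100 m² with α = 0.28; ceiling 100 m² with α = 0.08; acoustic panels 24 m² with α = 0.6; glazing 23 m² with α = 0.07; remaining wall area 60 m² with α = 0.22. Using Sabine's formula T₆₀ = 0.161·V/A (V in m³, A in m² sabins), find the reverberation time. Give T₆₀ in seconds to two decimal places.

0.66 s

A = Σ Sᵢαᵢ = 100·0.28 + 100·0.08 + 24·0.6 + 23·0.07 + 60·0.22 = 65.21 m².
T₆₀ = 0.161 × 266 / 65.21 = 0.657 s.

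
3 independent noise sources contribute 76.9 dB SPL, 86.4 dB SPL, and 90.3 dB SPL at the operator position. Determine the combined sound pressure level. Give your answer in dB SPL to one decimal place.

91.9 dB SPL

For uncorrelated sources the intensities add, so convert each level to linear form, sum, and take 10·log₁₀ of the total.
Σ 10^(L/10) = 10^(76.9/10) + 10^(86.4/10) + 10^(90.3/10) = 1.557e+09.
L_total = 10·log₁₀(1.557e+09) = 91.92 dB SPL.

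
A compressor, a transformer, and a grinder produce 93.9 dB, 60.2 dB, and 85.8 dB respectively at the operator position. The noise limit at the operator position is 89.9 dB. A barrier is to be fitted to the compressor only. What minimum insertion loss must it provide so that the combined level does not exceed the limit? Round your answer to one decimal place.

6.1 dB

The untreated sources together contribute 10^(60.2/10) + 10^(85.8/10) = 3.812e+08, i.e. 85.81 dB.
The limit corresponds to 10^(89.9/10) = 9.772e+08; subtracting the fixed part leaves 5.960e+08 for the compressor, i.e. 87.75 dB.
Required insertion loss = 93.9 − 87.75 = 6.15 dB.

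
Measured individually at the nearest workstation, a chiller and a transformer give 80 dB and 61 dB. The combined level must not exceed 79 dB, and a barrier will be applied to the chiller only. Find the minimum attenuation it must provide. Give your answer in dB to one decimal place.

1.1 dB

The untreated sources together contribute 10^(61/10) = 1.259e+06, i.e. 61.00 dB.
To meet 79 dB overall, the treated chiller may contribute at most 10^(79/10) − 1.259e+06 = 7.817e+07, i.e. 78.93 dB.
Required insertion loss = 80 − 78.93 = 1.07 dB.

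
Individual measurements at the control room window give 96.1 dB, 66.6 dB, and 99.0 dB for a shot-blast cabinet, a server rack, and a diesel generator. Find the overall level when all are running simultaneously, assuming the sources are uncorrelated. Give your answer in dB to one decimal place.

100.8 dB

For uncorrelated sources the intensities add, so convert each level to linear form, sum, and take 10·log₁₀ of the total.
Σ 10^(L/10) = 10^(96.1/10) + 10^(66.6/10) + 10^(99.0/10) = 1.202e+10.
L_total = 10·log₁₀(1.202e+10) = 100.80 dB.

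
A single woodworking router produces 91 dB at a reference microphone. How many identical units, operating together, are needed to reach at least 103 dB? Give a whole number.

16

N identical sources give L₁ + 10·log₁₀ N, so require 10·log₁₀ N ≥ 103 − 91 = 12.0 dB.
N ≥ 10^(12.0/10) = 15.849, so N = 16.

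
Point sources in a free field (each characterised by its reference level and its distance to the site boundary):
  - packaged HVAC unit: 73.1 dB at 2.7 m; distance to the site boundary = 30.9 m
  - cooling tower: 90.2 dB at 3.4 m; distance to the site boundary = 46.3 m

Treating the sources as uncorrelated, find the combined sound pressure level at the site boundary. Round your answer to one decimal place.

Propagate each source to the receiver with L = L_ref − 20·log₁₀(r/r_ref), then add intensities.
packaged HVAC unit: 73.1 − 20·log₁₀(30.9/2.7) = 73.1 − 21.17 = 51.93 dB.
cooling tower: 90.2 − 20·log₁₀(46.3/3.4) = 90.2 − 22.68 = 67.52 dB.
Σ 10^(L/10) = 5.803e+06 → L_total = 10·log₁₀(5.803e+06) = 67.64 dB.

67.6 dB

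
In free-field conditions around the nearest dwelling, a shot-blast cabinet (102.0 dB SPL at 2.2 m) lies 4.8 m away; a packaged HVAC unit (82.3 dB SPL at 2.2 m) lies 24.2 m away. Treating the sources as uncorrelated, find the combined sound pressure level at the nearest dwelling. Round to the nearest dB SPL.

95 dB SPL

First find each source's level at the receiver (point-source: −20·log₁₀(r/r_ref)), then combine on an intensity basis.
shot-blast cabinet: 102.0 − 20·log₁₀(4.8/2.2) = 102.0 − 6.78 = 95.22 dB SPL.
packaged HVAC unit: 82.3 − 20·log₁₀(24.2/2.2) = 82.3 − 20.83 = 61.47 dB SPL.
Σ 10^(L/10) = 3.331e+09 → L_total = 10·log₁₀(3.331e+09) = 95.23 dB SPL.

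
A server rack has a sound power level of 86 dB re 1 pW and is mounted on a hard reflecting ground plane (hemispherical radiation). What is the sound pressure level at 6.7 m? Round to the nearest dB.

Free-field hemispherical radiation: L_p = L_w − 10·log₁₀(2π·r²), r = 6.7 m.
2π·r² = 282.1 m², 10·log₁₀ of that is 24.503 dB.
L_p = 86 − 24.503 = 61.50 dB.

61 dB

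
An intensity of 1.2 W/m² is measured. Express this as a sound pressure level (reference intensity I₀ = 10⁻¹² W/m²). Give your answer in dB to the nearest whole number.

L = 10·log₁₀(I/I₀) = 10·log₁₀(1.2/10⁻¹²) = 10·log₁₀(1.2×10^12).
L = 10·(0.0792 + 12) = 120.79 dB.

121 dB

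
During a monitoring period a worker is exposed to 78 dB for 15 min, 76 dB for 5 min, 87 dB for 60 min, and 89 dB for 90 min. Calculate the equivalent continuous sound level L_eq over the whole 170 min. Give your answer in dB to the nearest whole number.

Weight each interval's intensity by its duration and average over T = 170 min:
Σ tᵢ·10^(Lᵢ/10) = 15·10^(78/10) + 5·10^(76/10) + 60·10^(87/10) + 90·10^(89/10) = 1.027e+11.
L_eq = 10·log₁₀(1.027e+11/170) = 87.81 dB.

88 dB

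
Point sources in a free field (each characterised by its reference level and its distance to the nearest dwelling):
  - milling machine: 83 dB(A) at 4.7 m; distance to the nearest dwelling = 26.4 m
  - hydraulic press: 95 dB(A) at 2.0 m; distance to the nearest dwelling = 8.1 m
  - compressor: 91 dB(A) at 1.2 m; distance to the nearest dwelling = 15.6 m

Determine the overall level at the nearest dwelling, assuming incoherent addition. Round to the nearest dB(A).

Propagate each source to the receiver with L = L_ref − 20·log₁₀(r/r_ref), then add intensities.
milling machine: 83 − 20·log₁₀(26.4/4.7) = 83 − 14.99 = 68.01 dB(A).
hydraulic press: 95 − 20·log₁₀(8.1/2.0) = 95 − 12.15 = 82.85 dB(A).
compressor: 91 − 20·log₁₀(15.6/1.2) = 91 − 22.28 = 68.72 dB(A).
Σ 10^(L/10) = 2.066e+08 → L_total = 10·log₁₀(2.066e+08) = 83.15 dB(A).

83 dB(A)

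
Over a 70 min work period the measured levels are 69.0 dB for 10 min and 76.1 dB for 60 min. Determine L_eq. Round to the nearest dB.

L_eq = 10·log₁₀[(1/T)·Σ tᵢ·10^(Lᵢ/10)] with T = 70 min.
Σ tᵢ·10^(Lᵢ/10) = 10·10^(69.0/10) + 60·10^(76.1/10) = 2.524e+09.
L_eq = 10·log₁₀(2.524e+09/70) = 75.57 dB.

76 dB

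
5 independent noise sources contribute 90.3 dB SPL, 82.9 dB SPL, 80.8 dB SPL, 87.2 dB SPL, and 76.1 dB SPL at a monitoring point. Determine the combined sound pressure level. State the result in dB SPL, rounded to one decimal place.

92.9 dB SPL

Incoherent sources combine by intensity addition: L_total = 10·log₁₀(Σ 10^(L_i/10)).
Σ 10^(L/10) = 10^(90.3/10) + 10^(82.9/10) + 10^(80.8/10) + 10^(87.2/10) + 10^(76.1/10) = 1.952e+09.
L_total = 10·log₁₀(1.952e+09) = 92.91 dB SPL.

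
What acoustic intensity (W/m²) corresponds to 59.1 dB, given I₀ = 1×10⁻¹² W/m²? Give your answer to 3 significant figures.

8.13e-07 W/m²

I = I₀·10^(L/10) = 10⁻¹² × 10^(59.1/10) = 10^(-6.090).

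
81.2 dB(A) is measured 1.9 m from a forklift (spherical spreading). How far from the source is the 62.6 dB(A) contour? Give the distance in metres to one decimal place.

16.2 m

Point-source spreading drops the level by 20·log₁₀(r₂/r₁); inverting, r₂/r₁ = 10^(ΔL/20).
r₂ = 1.9·10^((81.2−62.6)/20) = 1.9·10^(18.6/20) = 16.17 m.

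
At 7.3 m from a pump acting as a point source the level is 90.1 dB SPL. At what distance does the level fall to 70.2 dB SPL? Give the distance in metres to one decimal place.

The 19.9 dB drop corresponds to a distance ratio of 10^(19.9/20) for a point source.
r₂ = 7.3·10^((90.1−70.2)/20) = 7.3·10^(19.9/20) = 72.16 m.

72.2 m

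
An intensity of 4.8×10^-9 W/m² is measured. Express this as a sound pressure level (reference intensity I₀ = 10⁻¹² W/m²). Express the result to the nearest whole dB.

37 dB

I/I₀ = 4.8×10^-9/10⁻¹² = 4.8×10^3, and L = 10·log₁₀(I/I₀).
L = 10·(0.6812 + 3) = 36.81 dB.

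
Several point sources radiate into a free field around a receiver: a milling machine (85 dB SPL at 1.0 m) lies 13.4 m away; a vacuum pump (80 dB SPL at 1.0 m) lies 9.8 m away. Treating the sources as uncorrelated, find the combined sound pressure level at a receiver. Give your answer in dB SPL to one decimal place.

64.5 dB SPL

First find each source's level at the receiver (point-source: −20·log₁₀(r/r_ref)), then combine on an intensity basis.
milling machine: 85 − 20·log₁₀(13.4/1.0) = 85 − 22.54 = 62.46 dB SPL.
vacuum pump: 80 − 20·log₁₀(9.8/1.0) = 80 − 19.82 = 60.18 dB SPL.
Σ 10^(L/10) = 2.802e+06 → L_total = 10·log₁₀(2.802e+06) = 64.48 dB SPL.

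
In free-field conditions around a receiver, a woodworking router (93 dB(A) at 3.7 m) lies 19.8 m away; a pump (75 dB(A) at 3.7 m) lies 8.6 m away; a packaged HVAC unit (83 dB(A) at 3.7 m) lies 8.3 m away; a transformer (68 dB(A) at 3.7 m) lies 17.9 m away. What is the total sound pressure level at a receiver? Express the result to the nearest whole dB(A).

Apply inverse-square spreading to bring every level to the receiver, then sum 10^(L/10).
woodworking router: 93 − 20·log₁₀(19.8/3.7) = 93 − 14.57 = 78.43 dB(A).
pump: 75 − 20·log₁₀(8.6/3.7) = 75 − 7.33 = 67.67 dB(A).
packaged HVAC unit: 83 − 20·log₁₀(8.3/3.7) = 83 − 7.02 = 75.98 dB(A).
transformer: 68 − 20·log₁₀(17.9/3.7) = 68 − 13.69 = 54.31 dB(A).
Σ 10^(L/10) = 1.154e+08 → L_total = 10·log₁₀(1.154e+08) = 80.62 dB(A).

81 dB(A)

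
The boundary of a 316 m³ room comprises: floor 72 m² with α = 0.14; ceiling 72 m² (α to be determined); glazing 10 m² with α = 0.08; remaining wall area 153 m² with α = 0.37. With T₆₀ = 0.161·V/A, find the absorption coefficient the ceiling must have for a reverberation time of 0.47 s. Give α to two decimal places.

0.57

Required total absorption A = 0.161·316/0.47 = 108.25 m².
Absorption from the other surfaces = 72·0.14 + 10·0.08 + 153·0.37 = 67.49 m², so the ceiling must supply 40.76 m² over 72 m².
α = 40.76/72 = 0.566.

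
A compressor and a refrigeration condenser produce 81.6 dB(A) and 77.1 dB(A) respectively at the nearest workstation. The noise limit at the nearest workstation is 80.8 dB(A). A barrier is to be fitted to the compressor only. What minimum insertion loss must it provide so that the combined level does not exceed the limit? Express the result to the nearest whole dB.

The untreated sources together contribute 10^(77.1/10) = 5.129e+07, i.e. 77.10 dB(A).
To meet 80.8 dB(A) overall, the treated compressor may contribute at most 10^(80.8/10) − 5.129e+07 = 6.894e+07, i.e. 78.38 dB(A).
Required insertion loss = 81.6 − 78.38 = 3.22 dB.

3 dB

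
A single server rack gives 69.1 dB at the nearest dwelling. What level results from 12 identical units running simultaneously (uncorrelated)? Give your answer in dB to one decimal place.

With 12 equal, uncorrelated contributions the intensity is 12× that of one unit, giving a rise of 10·log₁₀ 12.
L_total = 69.1 + 10·log₁₀(12) = 69.1 + 10.792 = 79.89 dB.

79.9 dB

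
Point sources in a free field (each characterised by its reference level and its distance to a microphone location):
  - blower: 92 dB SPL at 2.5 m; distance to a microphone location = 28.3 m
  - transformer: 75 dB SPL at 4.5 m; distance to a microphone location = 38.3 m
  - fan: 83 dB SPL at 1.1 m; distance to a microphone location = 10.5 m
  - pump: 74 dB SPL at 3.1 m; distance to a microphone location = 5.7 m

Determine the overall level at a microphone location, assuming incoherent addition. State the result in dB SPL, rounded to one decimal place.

73.5 dB SPL

Apply inverse-square spreading to bring every level to the receiver, then sum 10^(L/10).
blower: 92 − 20·log₁₀(28.3/2.5) = 92 − 21.08 = 70.92 dB SPL.
transformer: 75 − 20·log₁₀(38.3/4.5) = 75 − 18.60 = 56.40 dB SPL.
fan: 83 − 20·log₁₀(10.5/1.1) = 83 − 19.60 = 63.40 dB SPL.
pump: 74 − 20·log₁₀(5.7/3.1) = 74 − 5.29 = 68.71 dB SPL.
Σ 10^(L/10) = 2.242e+07 → L_total = 10·log₁₀(2.242e+07) = 73.51 dB SPL.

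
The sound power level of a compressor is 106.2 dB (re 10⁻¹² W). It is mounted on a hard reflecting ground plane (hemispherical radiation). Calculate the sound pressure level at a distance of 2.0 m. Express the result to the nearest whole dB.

The power spreads over a hemisphere of area 2π·r², so L_p = L_w − 10·log₁₀(2π·r²).
2π·r² = 25.13 m², 10·log₁₀ of that is 14.002 dB.
L_p = 106.2 − 14.002 = 92.20 dB.

92 dB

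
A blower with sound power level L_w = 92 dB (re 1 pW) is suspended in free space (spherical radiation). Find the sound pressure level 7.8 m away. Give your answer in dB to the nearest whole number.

63 dB

L_p = L_w − 10·log₁₀(4π·r²) with r = 7.8 m.
4π·r² = 764.5 m², 10·log₁₀ of that is 28.834 dB.
L_p = 92 − 28.834 = 63.17 dB.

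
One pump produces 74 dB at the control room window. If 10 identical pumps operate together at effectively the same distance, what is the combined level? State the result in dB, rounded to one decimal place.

N identical incoherent sources raise the level by 10·log₁₀ N.
L_total = 74 + 10·log₁₀(10) = 74 + 10.000 = 84.00 dB.

84.0 dB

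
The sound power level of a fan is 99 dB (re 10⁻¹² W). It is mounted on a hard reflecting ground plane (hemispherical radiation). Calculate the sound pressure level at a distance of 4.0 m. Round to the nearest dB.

L_p = L_w − 10·log₁₀(2π·r²) with r = 4.0 m.
2π·r² = 100.5 m², 10·log₁₀ of that is 20.023 dB.
L_p = 99 − 20.023 = 78.98 dB.

79 dB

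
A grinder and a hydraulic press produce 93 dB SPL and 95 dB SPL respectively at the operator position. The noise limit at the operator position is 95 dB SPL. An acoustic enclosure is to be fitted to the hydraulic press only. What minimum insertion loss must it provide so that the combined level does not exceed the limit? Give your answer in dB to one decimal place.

Everything except the hydraulic press sums to 10^(93/10) = 1.995e+09 in linear terms, 93.00 dB SPL.
The limit corresponds to 10^(95/10) = 3.162e+09; subtracting the fixed part leaves 1.167e+09 for the hydraulic press, i.e. 90.67 dB SPL.
So the hydraulic press must be reduced from 95 to 90.67 dB SPL: IL = 4.33 dB.

4.3 dB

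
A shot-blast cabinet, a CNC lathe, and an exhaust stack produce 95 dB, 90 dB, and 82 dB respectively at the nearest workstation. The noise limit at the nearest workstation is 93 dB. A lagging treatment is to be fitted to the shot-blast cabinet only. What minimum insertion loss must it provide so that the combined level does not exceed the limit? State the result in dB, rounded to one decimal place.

Fixed contribution from the other sources: Σ 10^(L/10) = 10^(90/10) + 10^(82/10) = 1.158e+09 (90.64 dB).
The limit corresponds to 10^(93/10) = 1.995e+09; subtracting the fixed part leaves 8.368e+08 for the shot-blast cabinet, i.e. 89.23 dB.
Required insertion loss = 95 − 89.23 = 5.77 dB.

5.8 dB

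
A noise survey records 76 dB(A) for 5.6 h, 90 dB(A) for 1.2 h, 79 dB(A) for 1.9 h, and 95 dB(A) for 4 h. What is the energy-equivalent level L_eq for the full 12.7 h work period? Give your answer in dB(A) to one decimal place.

L_eq = 10·log₁₀[(1/T)·Σ tᵢ·10^(Lᵢ/10)] with T = 12.7 h.
Σ tᵢ·10^(Lᵢ/10) = 5.6·10^(76/10) + 1.2·10^(90/10) + 1.9·10^(79/10) + 4·10^(95/10) = 1.422e+10.
L_eq = 10·log₁₀(1.422e+10/12.7) = 90.49 dB(A).

90.5 dB(A)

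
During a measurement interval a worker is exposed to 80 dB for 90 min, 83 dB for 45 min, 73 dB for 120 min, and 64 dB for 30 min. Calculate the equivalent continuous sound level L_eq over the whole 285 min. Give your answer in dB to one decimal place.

L_eq = 10·log₁₀[(1/T)·Σ tᵢ·10^(Lᵢ/10)] with T = 285 min.
Σ tᵢ·10^(Lᵢ/10) = 90·10^(80/10) + 45·10^(83/10) + 120·10^(73/10) + 30·10^(64/10) = 2.045e+10.
L_eq = 10·log₁₀(2.045e+10/285) = 78.56 dB.

78.6 dB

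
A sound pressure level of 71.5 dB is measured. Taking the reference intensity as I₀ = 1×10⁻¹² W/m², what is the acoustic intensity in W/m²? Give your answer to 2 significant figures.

1.4e-05 W/m²

L = 10·log₁₀(I/I₀) ⇒ I = I₀·10^(L/10) = 10⁻¹² × 10^7.15.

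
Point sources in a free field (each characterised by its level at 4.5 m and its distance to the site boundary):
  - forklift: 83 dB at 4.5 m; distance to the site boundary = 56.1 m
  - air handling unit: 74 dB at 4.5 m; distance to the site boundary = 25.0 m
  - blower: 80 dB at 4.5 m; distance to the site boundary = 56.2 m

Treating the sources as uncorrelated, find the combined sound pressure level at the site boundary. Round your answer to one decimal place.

First find each source's level at the receiver (point-source: −20·log₁₀(r/r_ref)), then combine on an intensity basis.
forklift: 83 − 20·log₁₀(56.1/4.5) = 83 − 21.92 = 61.08 dB.
air handling unit: 74 − 20·log₁₀(25.0/4.5) = 74 − 14.89 = 59.11 dB.
blower: 80 − 20·log₁₀(56.2/4.5) = 80 − 21.93 = 58.07 dB.
Σ 10^(L/10) = 2.739e+06 → L_total = 10·log₁₀(2.739e+06) = 64.38 dB.

64.4 dB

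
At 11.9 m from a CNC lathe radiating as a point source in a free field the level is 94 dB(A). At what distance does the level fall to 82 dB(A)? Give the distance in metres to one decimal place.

47.4 m

For a point source L₁ − L₂ = 20·log₁₀(r₂/r₁), so r₂ = r₁·10^((L₁−L₂)/20).
r₂ = 11.9·10^((94−82)/20) = 11.9·10^(12.0/20) = 47.37 m.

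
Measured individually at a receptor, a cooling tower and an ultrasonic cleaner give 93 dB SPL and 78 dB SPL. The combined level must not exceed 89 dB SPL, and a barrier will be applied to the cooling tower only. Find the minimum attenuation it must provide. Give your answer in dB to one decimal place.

Fixed contribution from the other source: Σ 10^(L/10) = 10^(78/10) = 6.310e+07 (78.00 dB SPL).
The limit corresponds to 10^(89/10) = 7.943e+08; subtracting the fixed part leaves 7.312e+08 for the cooling tower, i.e. 88.64 dB SPL.
Required insertion loss = 93 − 88.64 = 4.36 dB.

4.4 dB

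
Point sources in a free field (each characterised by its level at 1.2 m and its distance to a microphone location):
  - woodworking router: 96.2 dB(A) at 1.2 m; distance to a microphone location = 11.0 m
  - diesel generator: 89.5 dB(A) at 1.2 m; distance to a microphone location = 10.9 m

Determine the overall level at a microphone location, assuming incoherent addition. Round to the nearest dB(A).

Apply inverse-square spreading to bring every level to the receiver, then sum 10^(L/10).
woodworking router: 96.2 − 20·log₁₀(11.0/1.2) = 96.2 − 19.24 = 76.96 dB(A).
diesel generator: 89.5 − 20·log₁₀(10.9/1.2) = 89.5 − 19.16 = 70.34 dB(A).
Σ 10^(L/10) = 6.041e+07 → L_total = 10·log₁₀(6.041e+07) = 77.81 dB(A).

78 dB(A)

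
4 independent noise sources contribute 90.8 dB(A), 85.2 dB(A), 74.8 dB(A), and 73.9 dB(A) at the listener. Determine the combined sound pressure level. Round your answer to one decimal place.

For uncorrelated sources the intensities add, so convert each level to linear form, sum, and take 10·log₁₀ of the total.
Σ 10^(L/10) = 10^(90.8/10) + 10^(85.2/10) + 10^(74.8/10) + 10^(73.9/10) = 1.588e+09.
L_total = 10·log₁₀(1.588e+09) = 92.01 dB(A).

92.0 dB(A)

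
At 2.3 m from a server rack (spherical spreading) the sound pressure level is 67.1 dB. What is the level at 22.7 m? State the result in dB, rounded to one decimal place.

47.2 dB

Spherical spreading from a point source gives a 20·log₁₀(r₂/r₁) drop.
L₂ = 67.1 − 20·log₁₀(22.7/2.3) = 67.1 − 19.886 = 47.21 dB.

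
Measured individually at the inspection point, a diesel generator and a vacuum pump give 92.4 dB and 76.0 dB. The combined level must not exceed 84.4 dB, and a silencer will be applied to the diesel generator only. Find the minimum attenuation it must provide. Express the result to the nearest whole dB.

9 dB

Everything except the diesel generator sums to 10^(76.0/10) = 3.981e+07 in linear terms, 76.00 dB.
To meet 84.4 dB overall, the treated diesel generator may contribute at most 10^(84.4/10) − 3.981e+07 = 2.356e+08, i.e. 83.72 dB.
So the diesel generator must be reduced from 92.4 to 83.72 dB: IL = 8.68 dB.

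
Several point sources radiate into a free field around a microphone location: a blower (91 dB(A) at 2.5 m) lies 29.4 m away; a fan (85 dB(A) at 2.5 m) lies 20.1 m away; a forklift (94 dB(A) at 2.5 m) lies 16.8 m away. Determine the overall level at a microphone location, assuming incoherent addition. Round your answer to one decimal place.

First find each source's level at the receiver (point-source: −20·log₁₀(r/r_ref)), then combine on an intensity basis.
blower: 91 − 20·log₁₀(29.4/2.5) = 91 − 21.41 = 69.59 dB(A).
fan: 85 − 20·log₁₀(20.1/2.5) = 85 − 18.11 = 66.89 dB(A).
forklift: 94 − 20·log₁₀(16.8/2.5) = 94 − 16.55 = 77.45 dB(A).
Σ 10^(L/10) = 6.962e+07 → L_total = 10·log₁₀(6.962e+07) = 78.43 dB(A).

78.4 dB(A)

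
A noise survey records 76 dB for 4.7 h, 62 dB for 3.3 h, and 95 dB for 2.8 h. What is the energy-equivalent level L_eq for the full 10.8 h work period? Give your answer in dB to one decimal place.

The energy average is taken in the linear domain: L_eq = 10·log₁₀[(Σ tᵢ·10^(Lᵢ/10))/T], T = 10.8 h.
Σ tᵢ·10^(Lᵢ/10) = 4.7·10^(76/10) + 3.3·10^(62/10) + 2.8·10^(95/10) = 9.047e+09.
L_eq = 10·log₁₀(9.047e+09/10.8) = 89.23 dB.

89.2 dB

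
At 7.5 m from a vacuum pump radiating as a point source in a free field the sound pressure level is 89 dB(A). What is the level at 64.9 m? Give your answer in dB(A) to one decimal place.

For a point source, L₂ = L₁ − 20·log₁₀(r₂/r₁).
L₂ = 89 − 20·log₁₀(64.9/7.5) = 89 − 18.744 = 70.26 dB(A).

70.3 dB(A)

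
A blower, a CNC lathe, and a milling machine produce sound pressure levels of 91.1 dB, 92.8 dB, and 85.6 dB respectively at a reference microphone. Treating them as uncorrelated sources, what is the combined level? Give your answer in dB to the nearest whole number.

96 dB

Incoherent sources combine by intensity addition: L_total = 10·log₁₀(Σ 10^(L_i/10)).
Σ 10^(L/10) = 10^(91.1/10) + 10^(92.8/10) + 10^(85.6/10) = 3.557e+09.
L_total = 10·log₁₀(3.557e+09) = 95.51 dB.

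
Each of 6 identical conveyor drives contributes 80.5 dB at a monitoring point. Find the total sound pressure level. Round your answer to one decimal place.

N identical incoherent sources raise the level by 10·log₁₀ N.
L_total = 80.5 + 10·log₁₀(6) = 80.5 + 7.782 = 88.28 dB.

88.3 dB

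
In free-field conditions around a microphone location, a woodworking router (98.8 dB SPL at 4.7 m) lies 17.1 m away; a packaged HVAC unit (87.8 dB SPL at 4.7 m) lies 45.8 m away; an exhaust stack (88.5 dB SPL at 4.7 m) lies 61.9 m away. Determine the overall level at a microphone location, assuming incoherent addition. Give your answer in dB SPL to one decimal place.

Apply inverse-square spreading to bring every level to the receiver, then sum 10^(L/10).
woodworking router: 98.8 − 20·log₁₀(17.1/4.7) = 98.8 − 11.22 = 87.58 dB SPL.
packaged HVAC unit: 87.8 − 20·log₁₀(45.8/4.7) = 87.8 − 19.78 = 68.02 dB SPL.
exhaust stack: 88.5 − 20·log₁₀(61.9/4.7) = 88.5 − 22.39 = 66.11 dB SPL.
Σ 10^(L/10) = 5.835e+08 → L_total = 10·log₁₀(5.835e+08) = 87.66 dB SPL.

87.7 dB SPL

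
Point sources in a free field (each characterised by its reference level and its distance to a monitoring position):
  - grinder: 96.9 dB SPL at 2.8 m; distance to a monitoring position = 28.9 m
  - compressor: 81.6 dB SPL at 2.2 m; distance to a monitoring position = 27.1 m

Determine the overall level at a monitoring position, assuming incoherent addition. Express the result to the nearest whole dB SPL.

First find each source's level at the receiver (point-source: −20·log₁₀(r/r_ref)), then combine on an intensity basis.
grinder: 96.9 − 20·log₁₀(28.9/2.8) = 96.9 − 20.27 = 76.63 dB SPL.
compressor: 81.6 − 20·log₁₀(27.1/2.2) = 81.6 − 21.81 = 59.79 dB SPL.
Σ 10^(L/10) = 4.693e+07 → L_total = 10·log₁₀(4.693e+07) = 76.71 dB SPL.

77 dB SPL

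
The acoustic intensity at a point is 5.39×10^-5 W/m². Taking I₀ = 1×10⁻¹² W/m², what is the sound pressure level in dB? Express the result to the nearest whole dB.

I/I₀ = 5.39×10^-5/10⁻¹² = 5.39×10^7, and L = 10·log₁₀(I/I₀).
L = 10·(0.7316 + 7) = 77.32 dB.

77 dB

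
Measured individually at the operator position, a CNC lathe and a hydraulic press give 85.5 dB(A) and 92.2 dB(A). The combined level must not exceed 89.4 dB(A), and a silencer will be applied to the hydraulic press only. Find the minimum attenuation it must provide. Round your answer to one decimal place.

5.1 dB

Everything except the hydraulic press sums to 10^(85.5/10) = 3.548e+08 in linear terms, 85.50 dB(A).
The limit corresponds to 10^(89.4/10) = 8.710e+08; subtracting the fixed part leaves 5.162e+08 for the hydraulic press, i.e. 87.13 dB(A).
So the hydraulic press must be reduced from 92.2 to 87.13 dB(A): IL = 5.07 dB.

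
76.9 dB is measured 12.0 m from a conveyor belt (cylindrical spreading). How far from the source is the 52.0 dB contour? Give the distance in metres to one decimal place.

The 24.9 dB drop corresponds to a distance ratio of 10^(24.9/10) for a line source.
r₂ = 12.0·10^((76.9−52.0)/10) = 12.0·10^(24.9/10) = 3708.35 m.

3708.4 m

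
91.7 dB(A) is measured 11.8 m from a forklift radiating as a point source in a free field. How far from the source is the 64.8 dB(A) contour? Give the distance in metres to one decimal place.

261.1 m

The 26.9 dB drop corresponds to a distance ratio of 10^(26.9/20) for a point source.
r₂ = 11.8·10^((91.7−64.8)/20) = 11.8·10^(26.9/20) = 261.15 m.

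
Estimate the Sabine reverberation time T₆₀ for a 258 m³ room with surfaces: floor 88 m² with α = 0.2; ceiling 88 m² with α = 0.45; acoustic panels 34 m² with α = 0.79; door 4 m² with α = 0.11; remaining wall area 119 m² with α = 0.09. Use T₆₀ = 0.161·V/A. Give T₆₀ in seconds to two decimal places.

0.44 s

Total absorption A = 88·0.2 + 88·0.45 + 34·0.79 + 4·0.11 + 119·0.09 = 95.21 m² sabins.
T₆₀ = 0.161·V/A = 0.161·258/95.21 = 0.436 s.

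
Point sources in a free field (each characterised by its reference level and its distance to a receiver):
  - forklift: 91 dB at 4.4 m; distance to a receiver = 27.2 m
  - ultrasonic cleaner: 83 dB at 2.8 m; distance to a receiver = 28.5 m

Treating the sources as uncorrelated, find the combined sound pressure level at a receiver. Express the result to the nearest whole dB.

First find each source's level at the receiver (point-source: −20·log₁₀(r/r_ref)), then combine on an intensity basis.
forklift: 91 − 20·log₁₀(27.2/4.4) = 91 − 15.82 = 75.18 dB.
ultrasonic cleaner: 83 − 20·log₁₀(28.5/2.8) = 83 − 20.15 = 62.85 dB.
Σ 10^(L/10) = 3.487e+07 → L_total = 10·log₁₀(3.487e+07) = 75.42 dB.

75 dB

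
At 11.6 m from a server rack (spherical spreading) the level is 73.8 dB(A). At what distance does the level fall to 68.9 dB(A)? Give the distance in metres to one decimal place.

Point-source spreading drops the level by 20·log₁₀(r₂/r₁); inverting, r₂/r₁ = 10^(ΔL/20).
r₂ = 11.6·10^((73.8−68.9)/20) = 11.6·10^(4.9/20) = 20.39 m.

20.4 m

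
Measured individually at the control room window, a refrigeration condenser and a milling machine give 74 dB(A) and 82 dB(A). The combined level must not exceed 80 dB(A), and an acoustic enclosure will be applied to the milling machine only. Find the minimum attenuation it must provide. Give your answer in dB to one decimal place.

3.3 dB

The untreated sources together contribute 10^(74/10) = 2.512e+07, i.e. 74.00 dB(A).
To meet 80 dB(A) overall, the treated milling machine may contribute at most 10^(80/10) − 2.512e+07 = 7.488e+07, i.e. 78.74 dB(A).
Required insertion loss = 82 − 78.74 = 3.26 dB.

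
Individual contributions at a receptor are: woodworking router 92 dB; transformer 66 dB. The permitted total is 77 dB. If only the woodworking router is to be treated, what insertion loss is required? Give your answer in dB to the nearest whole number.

Everything except the woodworking router sums to 10^(66/10) = 3.981e+06 in linear terms, 66.00 dB.
To meet 77 dB overall, the treated woodworking router may contribute at most 10^(77/10) − 3.981e+06 = 4.614e+07, i.e. 76.64 dB.
Required insertion loss = 92 − 76.64 = 15.36 dB.

15 dB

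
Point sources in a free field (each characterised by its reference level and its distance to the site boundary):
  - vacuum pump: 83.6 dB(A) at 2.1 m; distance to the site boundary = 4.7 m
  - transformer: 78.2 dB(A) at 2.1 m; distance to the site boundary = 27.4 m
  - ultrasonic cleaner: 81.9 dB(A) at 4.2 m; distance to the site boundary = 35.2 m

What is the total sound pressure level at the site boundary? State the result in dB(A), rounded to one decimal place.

76.8 dB(A)

Apply inverse-square spreading to bring every level to the receiver, then sum 10^(L/10).
vacuum pump: 83.6 − 20·log₁₀(4.7/2.1) = 83.6 − 7.00 = 76.60 dB(A).
transformer: 78.2 − 20·log₁₀(27.4/2.1) = 78.2 − 22.31 = 55.89 dB(A).
ultrasonic cleaner: 81.9 − 20·log₁₀(35.2/4.2) = 81.9 − 18.47 = 63.43 dB(A).
Σ 10^(L/10) = 4.833e+07 → L_total = 10·log₁₀(4.833e+07) = 76.84 dB(A).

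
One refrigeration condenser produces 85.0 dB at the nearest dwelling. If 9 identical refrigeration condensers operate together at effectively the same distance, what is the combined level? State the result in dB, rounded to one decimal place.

94.5 dB

N identical incoherent sources raise the level by 10·log₁₀ N.
L_total = 85.0 + 10·log₁₀(9) = 85.0 + 9.542 = 94.54 dB.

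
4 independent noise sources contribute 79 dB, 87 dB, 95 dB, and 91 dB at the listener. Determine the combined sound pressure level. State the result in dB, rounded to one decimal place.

For uncorrelated sources the intensities add, so convert each level to linear form, sum, and take 10·log₁₀ of the total.
Σ 10^(L/10) = 10^(79/10) + 10^(87/10) + 10^(95/10) + 10^(91/10) = 5.002e+09.
L_total = 10·log₁₀(5.002e+09) = 96.99 dB.

97.0 dB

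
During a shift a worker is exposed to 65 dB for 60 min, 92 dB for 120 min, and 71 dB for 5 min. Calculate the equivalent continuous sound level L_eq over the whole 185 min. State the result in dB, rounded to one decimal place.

90.1 dB

The energy average is taken in the linear domain: L_eq = 10·log₁₀[(Σ tᵢ·10^(Lᵢ/10))/T], T = 185 min.
Σ tᵢ·10^(Lᵢ/10) = 60·10^(65/10) + 120·10^(92/10) + 5·10^(71/10) = 1.904e+11.
L_eq = 10·log₁₀(1.904e+11/185) = 90.13 dB.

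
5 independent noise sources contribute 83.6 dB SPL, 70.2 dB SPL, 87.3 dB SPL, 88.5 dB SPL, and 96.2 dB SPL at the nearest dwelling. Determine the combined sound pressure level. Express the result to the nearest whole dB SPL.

98 dB SPL

Incoherent sources combine by intensity addition: L_total = 10·log₁₀(Σ 10^(L_i/10)).
Σ 10^(L/10) = 10^(83.6/10) + 10^(70.2/10) + 10^(87.3/10) + 10^(88.5/10) + 10^(96.2/10) = 5.653e+09.
L_total = 10·log₁₀(5.653e+09) = 97.52 dB SPL.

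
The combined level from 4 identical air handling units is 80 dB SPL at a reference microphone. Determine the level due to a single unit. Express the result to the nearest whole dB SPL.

4 equal contributions raise the level by 10·log₁₀ 4 = 6.021 dB, so each unit alone gives 80 − 6.021.

74 dB SPL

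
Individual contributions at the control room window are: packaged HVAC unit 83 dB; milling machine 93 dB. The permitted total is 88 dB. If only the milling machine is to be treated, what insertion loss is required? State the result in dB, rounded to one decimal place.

The untreated sources together contribute 10^(83/10) = 1.995e+08, i.e. 83.00 dB.
The limit corresponds to 10^(88/10) = 6.310e+08; subtracting the fixed part leaves 4.314e+08 for the milling machine, i.e. 86.35 dB.
Required insertion loss = 93 − 86.35 = 6.65 dB.

6.7 dB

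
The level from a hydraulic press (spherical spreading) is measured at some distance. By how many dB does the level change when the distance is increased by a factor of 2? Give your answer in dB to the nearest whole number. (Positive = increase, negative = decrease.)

A point source loses 6 dB per doubling of distance; generally ΔL = −20·log₁₀(r₂/r₁).
ΔL = −20·log₁₀(2) = -6.02 dB.

-6 dB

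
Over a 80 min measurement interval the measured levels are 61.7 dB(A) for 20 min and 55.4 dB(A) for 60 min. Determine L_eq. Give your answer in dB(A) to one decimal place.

The energy average is taken in the linear domain: L_eq = 10·log₁₀[(Σ tᵢ·10^(Lᵢ/10))/T], T = 80 min.
Σ tᵢ·10^(Lᵢ/10) = 20·10^(61.7/10) + 60·10^(55.4/10) = 5.039e+07.
L_eq = 10·log₁₀(5.039e+07/80) = 57.99 dB(A).

58.0 dB(A)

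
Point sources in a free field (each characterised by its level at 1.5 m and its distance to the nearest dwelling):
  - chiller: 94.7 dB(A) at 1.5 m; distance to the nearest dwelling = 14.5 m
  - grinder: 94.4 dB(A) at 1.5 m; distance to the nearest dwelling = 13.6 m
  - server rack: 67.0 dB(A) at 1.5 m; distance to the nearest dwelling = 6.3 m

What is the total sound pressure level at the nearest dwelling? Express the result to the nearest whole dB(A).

First find each source's level at the receiver (point-source: −20·log₁₀(r/r_ref)), then combine on an intensity basis.
chiller: 94.7 − 20·log₁₀(14.5/1.5) = 94.7 − 19.71 = 74.99 dB(A).
grinder: 94.4 − 20·log₁₀(13.6/1.5) = 94.4 − 19.15 = 75.25 dB(A).
server rack: 67.0 − 20·log₁₀(6.3/1.5) = 67.0 − 12.46 = 54.54 dB(A).
Σ 10^(L/10) = 6.537e+07 → L_total = 10·log₁₀(6.537e+07) = 78.15 dB(A).

78 dB(A)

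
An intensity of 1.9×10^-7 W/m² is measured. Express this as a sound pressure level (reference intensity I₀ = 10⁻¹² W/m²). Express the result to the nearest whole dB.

Dividing by I₀ shifts the exponent by 12: I/I₀ = 1.9×10^5.
L = 10·(0.2788 + 5) = 52.79 dB.

53 dB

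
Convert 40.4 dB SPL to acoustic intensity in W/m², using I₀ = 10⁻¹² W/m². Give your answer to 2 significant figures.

1.1e-08 W/m²

I/I₀ = 10^(40.4/10) = 1.096e+04, so I = 1.096e+04 × 10⁻¹² W/m².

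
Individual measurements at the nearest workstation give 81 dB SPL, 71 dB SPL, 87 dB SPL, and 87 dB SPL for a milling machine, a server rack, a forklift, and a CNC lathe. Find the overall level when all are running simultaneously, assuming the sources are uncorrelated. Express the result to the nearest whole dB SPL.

For uncorrelated sources the intensities add, so convert each level to linear form, sum, and take 10·log₁₀ of the total.
Σ 10^(L/10) = 10^(81/10) + 10^(71/10) + 10^(87/10) + 10^(87/10) = 1.141e+09.
L_total = 10·log₁₀(1.141e+09) = 90.57 dB SPL.

91 dB SPL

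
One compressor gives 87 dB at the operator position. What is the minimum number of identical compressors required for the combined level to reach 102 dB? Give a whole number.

Need L₁ + 10·log₁₀ N ≥ 102, i.e. log₁₀ N ≥ 1.50.
N ≥ 10^(15.0/10) = 31.623, so N = 32.

32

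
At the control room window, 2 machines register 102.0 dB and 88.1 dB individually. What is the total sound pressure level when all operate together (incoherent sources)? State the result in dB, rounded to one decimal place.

Incoherent sources combine by intensity addition: L_total = 10·log₁₀(Σ 10^(L_i/10)).
Σ 10^(L/10) = 10^(102.0/10) + 10^(88.1/10) = 1.649e+10.
L_total = 10·log₁₀(1.649e+10) = 102.17 dB.

102.2 dB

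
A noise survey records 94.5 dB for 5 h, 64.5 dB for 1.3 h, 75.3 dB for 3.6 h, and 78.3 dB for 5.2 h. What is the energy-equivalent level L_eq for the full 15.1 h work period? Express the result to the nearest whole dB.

Weight each interval's intensity by its duration and average over T = 15.1 h:
Σ tᵢ·10^(Lᵢ/10) = 5·10^(94.5/10) + 1.3·10^(64.5/10) + 3.6·10^(75.3/10) + 5.2·10^(78.3/10) = 1.457e+10.
L_eq = 10·log₁₀(1.457e+10/15.1) = 89.84 dB.

90 dB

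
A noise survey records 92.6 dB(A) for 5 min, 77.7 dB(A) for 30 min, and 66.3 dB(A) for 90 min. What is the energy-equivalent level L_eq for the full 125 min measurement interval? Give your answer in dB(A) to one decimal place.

Weight each interval's intensity by its duration and average over T = 125 min:
Σ tᵢ·10^(Lᵢ/10) = 5·10^(92.6/10) + 30·10^(77.7/10) + 90·10^(66.3/10) = 1.125e+10.
L_eq = 10·log₁₀(1.125e+10/125) = 79.54 dB(A).

79.5 dB(A)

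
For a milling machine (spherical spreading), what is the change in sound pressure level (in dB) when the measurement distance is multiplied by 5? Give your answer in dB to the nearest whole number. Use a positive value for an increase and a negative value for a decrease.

-14 dB

With spherical spreading the level changes by −20·log₁₀(r₂/r₁).
ΔL = −20·log₁₀(5) = -13.98 dB.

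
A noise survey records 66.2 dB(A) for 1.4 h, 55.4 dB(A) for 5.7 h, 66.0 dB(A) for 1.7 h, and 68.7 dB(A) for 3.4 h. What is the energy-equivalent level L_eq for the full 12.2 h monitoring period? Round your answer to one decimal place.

65.1 dB(A)

Weight each interval's intensity by its duration and average over T = 12.2 h:
Σ tᵢ·10^(Lᵢ/10) = 1.4·10^(66.2/10) + 5.7·10^(55.4/10) + 1.7·10^(66.0/10) + 3.4·10^(68.7/10) = 3.978e+07.
L_eq = 10·log₁₀(3.978e+07/12.2) = 65.13 dB(A).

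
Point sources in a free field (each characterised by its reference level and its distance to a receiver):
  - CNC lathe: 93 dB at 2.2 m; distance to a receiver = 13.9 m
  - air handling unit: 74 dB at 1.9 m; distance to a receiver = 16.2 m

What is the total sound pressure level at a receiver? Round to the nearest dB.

77 dB

Propagate each source to the receiver with L = L_ref − 20·log₁₀(r/r_ref), then add intensities.
CNC lathe: 93 − 20·log₁₀(13.9/2.2) = 93 − 16.01 = 76.99 dB.
air handling unit: 74 − 20·log₁₀(16.2/1.9) = 74 − 18.62 = 55.38 dB.
Σ 10^(L/10) = 5.033e+07 → L_total = 10·log₁₀(5.033e+07) = 77.02 dB.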